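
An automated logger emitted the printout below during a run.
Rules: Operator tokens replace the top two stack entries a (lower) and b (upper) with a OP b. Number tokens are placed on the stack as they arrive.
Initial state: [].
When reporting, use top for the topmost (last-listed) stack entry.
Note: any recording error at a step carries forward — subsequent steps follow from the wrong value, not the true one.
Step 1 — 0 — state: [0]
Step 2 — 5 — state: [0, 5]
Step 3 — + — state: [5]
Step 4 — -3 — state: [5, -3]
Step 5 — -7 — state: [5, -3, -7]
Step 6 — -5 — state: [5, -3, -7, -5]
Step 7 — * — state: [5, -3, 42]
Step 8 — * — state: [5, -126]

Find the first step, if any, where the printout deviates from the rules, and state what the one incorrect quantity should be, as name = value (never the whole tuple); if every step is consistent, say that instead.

Recomputing the run from the initial state:
step 1: [0]
step 2: [0, 5]
step 3: [5]
step 4: [5, -3]
step 5: [5, -3, -7]
step 6: [5, -3, -7, -5]
step 7: [5, -3, 35]
step 8: [5, -105]
The first disagreement with the printout is at step 7, where the value should be top = 35.

step 7, top = 35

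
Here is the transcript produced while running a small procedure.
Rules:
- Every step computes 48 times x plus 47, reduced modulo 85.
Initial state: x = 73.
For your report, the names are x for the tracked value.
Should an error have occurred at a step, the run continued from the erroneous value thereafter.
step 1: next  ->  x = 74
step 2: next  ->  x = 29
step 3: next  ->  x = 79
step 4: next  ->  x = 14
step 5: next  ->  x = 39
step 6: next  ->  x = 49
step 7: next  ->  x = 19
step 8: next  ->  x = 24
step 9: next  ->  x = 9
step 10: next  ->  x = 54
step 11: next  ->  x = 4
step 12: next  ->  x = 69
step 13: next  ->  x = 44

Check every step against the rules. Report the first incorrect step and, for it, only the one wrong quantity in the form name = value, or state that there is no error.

step 1, x = 66

1. x = (48*73 + 47) mod 85 = 66 (this is not what the transcript shows)
Conclusion: step 1 carries the first error; the entry should be x = 66.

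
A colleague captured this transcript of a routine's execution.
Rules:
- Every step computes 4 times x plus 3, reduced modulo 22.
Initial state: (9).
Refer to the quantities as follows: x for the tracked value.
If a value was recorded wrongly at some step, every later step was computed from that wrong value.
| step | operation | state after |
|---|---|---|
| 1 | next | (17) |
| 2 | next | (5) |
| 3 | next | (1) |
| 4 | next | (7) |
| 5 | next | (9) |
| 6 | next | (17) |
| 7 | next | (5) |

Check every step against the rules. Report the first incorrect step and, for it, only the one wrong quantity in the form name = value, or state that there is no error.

no error

Recomputing the run from the initial state:
step 1: x = 17
step 2: x = 5
step 3: x = 1
step 4: x = 7
step 5: x = 9
step 6: x = 17
step 7: x = 5
This matches the transcript at every step.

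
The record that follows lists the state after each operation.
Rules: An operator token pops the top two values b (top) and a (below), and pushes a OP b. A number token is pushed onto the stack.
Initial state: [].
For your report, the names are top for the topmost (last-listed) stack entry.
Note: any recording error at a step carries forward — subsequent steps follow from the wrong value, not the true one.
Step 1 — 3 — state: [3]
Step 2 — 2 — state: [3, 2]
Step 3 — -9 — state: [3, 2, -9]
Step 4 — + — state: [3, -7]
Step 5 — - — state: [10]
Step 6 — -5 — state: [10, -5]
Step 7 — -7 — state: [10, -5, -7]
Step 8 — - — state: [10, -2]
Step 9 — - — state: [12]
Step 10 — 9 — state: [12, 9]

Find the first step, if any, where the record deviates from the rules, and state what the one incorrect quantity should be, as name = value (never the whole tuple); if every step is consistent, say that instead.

Step 1: push 3: top = 3 — checks out.
Step 2: push 2: top = 2 — confirmed correct.
Step 3: push -9: top = -9 — verified.
Step 4: 2 + -9 = -7 — confirmed correct.
Step 5: 3 - -7 = 10 — confirmed correct.
Step 6: push -5: top = -5 — consistent with the record.
Step 7: push -7: top = -7 — checks out.
Step 8: -5 - -7 = 2 — first mismatch against the record.
First deviation found at step 8; the corrected entry is top = 2.

step 8, top = 2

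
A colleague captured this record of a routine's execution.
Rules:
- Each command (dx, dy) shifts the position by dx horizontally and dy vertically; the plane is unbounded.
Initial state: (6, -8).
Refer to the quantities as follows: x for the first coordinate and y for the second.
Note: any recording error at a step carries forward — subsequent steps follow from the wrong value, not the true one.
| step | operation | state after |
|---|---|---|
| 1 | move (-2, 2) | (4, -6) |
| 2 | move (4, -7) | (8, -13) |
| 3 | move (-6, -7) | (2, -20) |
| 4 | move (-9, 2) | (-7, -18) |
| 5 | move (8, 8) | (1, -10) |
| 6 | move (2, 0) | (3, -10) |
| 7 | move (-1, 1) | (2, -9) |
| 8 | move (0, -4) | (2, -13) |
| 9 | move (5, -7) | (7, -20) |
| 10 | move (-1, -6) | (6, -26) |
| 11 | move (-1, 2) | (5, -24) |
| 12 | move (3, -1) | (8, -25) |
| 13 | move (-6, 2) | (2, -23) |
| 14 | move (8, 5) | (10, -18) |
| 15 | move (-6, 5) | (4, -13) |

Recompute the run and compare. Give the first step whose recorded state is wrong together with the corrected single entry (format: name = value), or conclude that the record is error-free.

no error

Recomputing the run from the initial state:
step 1: x = 4, y = -6
step 2: x = 8, y = -13
step 3: x = 2, y = -20
step 4: x = -7, y = -18
step 5: x = 1, y = -10
step 6: x = 3, y = -10
step 7: x = 2, y = -9
step 8: x = 2, y = -13
step 9: x = 7, y = -20
step 10: x = 6, y = -26
step 11: x = 5, y = -24
step 12: x = 8, y = -25
step 13: x = 2, y = -23
step 14: x = 10, y = -18
step 15: x = 4, y = -13
This matches the record at every step.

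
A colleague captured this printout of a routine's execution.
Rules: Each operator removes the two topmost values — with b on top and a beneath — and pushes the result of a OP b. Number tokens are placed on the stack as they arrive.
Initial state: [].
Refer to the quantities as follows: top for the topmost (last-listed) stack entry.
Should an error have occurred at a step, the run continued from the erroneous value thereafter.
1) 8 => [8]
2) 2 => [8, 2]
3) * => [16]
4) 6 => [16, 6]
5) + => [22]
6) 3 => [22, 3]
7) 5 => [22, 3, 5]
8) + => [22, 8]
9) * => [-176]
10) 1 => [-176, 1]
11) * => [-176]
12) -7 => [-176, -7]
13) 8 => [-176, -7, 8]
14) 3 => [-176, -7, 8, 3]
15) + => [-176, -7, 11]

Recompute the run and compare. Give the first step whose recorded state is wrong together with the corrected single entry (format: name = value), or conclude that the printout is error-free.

Step 1: push 8: top = 8 — confirmed correct.
Step 2: push 2: top = 2 — same as recorded.
Step 3: 8 * 2 = 16 — matches.
Step 4: push 6: top = 6 — same as recorded.
Step 5: 16 + 6 = 22 — exactly as logged.
Step 6: push 3: top = 3 — no discrepancy.
Step 7: push 5: top = 5 — no discrepancy.
Step 8: 3 + 5 = 8 — checks out.
Step 9: 22 * 8 = 176 — the printout disagrees here.
Step 9 is the first one off; corrected, top = 176.

step 9, top = 176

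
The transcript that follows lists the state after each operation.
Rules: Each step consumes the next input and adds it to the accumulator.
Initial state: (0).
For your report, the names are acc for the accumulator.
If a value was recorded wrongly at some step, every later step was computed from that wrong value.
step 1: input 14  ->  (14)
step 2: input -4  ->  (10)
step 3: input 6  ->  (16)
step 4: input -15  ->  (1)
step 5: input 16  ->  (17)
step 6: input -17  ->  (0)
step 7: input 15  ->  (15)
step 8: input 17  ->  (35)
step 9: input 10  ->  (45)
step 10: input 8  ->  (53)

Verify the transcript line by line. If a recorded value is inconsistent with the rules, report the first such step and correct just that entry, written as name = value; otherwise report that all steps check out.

step 1: acc = 0 + 14 = 14 -> no discrepancy
step 2: acc = 14 + -4 = 10 -> no discrepancy
step 3: acc = 10 + 6 = 16 -> verified
step 4: acc = 16 + -15 = 1 -> exactly as logged
step 5: acc = 1 + 16 = 17 -> checks out
step 6: acc = 17 + -17 = 0 -> confirmed correct
step 7: acc = 0 + 15 = 15 -> verified
step 8: acc = 15 + 17 = 32 -> this is not what the transcript shows
First incorrect step: 8; the correct value is acc = 32.

step 8, acc = 32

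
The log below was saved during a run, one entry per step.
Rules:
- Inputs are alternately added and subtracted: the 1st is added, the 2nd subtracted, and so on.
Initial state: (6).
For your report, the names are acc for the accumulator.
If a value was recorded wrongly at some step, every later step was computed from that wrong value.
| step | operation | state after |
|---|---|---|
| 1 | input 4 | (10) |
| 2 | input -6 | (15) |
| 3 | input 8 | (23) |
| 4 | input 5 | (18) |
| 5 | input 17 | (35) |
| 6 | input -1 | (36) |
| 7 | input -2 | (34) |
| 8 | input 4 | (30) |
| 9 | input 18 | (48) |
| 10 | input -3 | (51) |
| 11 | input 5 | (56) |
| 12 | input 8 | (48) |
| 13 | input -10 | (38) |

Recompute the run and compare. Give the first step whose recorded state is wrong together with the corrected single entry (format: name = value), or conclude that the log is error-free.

step 1: acc = 6 + 4 = 10 -> in agreement
step 2: acc = 10 - -6 = 16 -> the recorded entry deviates here
First deviation found at step 2; the corrected entry is acc = 16.

step 2, acc = 16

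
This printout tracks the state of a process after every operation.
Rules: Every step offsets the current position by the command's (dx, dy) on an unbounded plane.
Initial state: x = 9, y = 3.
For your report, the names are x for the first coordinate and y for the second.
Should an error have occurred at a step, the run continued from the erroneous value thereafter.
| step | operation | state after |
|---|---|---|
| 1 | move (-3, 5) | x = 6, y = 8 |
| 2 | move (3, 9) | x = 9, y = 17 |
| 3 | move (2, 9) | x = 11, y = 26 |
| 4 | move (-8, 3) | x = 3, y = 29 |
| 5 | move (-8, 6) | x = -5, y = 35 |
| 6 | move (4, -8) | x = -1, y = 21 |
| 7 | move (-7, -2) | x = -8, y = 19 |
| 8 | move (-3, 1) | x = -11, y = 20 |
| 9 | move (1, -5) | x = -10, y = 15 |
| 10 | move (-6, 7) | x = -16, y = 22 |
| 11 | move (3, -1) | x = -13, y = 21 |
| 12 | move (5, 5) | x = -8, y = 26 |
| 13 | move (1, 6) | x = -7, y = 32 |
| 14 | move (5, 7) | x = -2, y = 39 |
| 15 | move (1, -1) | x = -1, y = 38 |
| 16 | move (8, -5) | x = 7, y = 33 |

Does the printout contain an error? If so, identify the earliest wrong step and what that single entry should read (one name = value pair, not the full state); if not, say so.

Recomputing the run from the initial state:
step 1: x = 6, y = 8
step 2: x = 9, y = 17
step 3: x = 11, y = 26
step 4: x = 3, y = 29
step 5: x = -5, y = 35
step 6: x = -1, y = 27
step 7: x = -8, y = 25
step 8: x = -11, y = 26
step 9: x = -10, y = 21
step 10: x = -16, y = 28
step 11: x = -13, y = 27
step 12: x = -8, y = 32
step 13: x = -7, y = 38
step 14: x = -2, y = 45
step 15: x = -1, y = 44
step 16: x = 7, y = 39
The first disagreement with the printout is at step 6, where the value should be y = 27.

step 6, y = 27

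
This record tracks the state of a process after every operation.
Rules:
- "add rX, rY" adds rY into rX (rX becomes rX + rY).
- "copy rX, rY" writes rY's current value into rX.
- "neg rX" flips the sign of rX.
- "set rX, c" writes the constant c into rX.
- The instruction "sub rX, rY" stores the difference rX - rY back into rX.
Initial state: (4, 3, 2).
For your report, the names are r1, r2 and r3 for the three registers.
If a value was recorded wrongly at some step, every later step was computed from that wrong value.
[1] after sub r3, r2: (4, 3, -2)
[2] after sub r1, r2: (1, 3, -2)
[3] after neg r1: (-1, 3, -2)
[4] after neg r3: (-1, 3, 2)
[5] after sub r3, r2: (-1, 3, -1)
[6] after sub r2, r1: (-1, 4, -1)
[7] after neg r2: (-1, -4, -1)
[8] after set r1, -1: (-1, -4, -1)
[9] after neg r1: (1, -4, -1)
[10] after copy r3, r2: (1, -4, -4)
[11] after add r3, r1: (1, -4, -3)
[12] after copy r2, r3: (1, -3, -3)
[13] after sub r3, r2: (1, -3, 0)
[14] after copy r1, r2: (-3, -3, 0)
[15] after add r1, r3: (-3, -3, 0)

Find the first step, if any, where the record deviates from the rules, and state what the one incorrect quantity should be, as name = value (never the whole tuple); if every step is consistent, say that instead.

step 1, r3 = -1

step 1: r3 = 2 - 3 = -1 -> first mismatch against the record
Step 1 is the first one off; corrected, r3 = -1.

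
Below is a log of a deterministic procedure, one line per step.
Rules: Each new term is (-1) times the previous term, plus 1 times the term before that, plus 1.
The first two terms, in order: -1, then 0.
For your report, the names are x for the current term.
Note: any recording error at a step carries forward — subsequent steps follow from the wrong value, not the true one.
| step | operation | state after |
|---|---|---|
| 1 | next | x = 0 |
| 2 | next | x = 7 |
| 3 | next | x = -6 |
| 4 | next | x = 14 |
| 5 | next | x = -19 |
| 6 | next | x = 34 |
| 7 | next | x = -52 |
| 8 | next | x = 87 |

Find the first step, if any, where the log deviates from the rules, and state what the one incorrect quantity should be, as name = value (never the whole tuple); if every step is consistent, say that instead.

step 2, x = 1

step 1: x = -1*(0) + (1)*(-1) + (1) = 0 -> same as recorded
step 2: x = -1*(0) + (1)*(0) + (1) = 1 -> the entry is off here
So the first discrepancy is step 2, where the right value is x = 1.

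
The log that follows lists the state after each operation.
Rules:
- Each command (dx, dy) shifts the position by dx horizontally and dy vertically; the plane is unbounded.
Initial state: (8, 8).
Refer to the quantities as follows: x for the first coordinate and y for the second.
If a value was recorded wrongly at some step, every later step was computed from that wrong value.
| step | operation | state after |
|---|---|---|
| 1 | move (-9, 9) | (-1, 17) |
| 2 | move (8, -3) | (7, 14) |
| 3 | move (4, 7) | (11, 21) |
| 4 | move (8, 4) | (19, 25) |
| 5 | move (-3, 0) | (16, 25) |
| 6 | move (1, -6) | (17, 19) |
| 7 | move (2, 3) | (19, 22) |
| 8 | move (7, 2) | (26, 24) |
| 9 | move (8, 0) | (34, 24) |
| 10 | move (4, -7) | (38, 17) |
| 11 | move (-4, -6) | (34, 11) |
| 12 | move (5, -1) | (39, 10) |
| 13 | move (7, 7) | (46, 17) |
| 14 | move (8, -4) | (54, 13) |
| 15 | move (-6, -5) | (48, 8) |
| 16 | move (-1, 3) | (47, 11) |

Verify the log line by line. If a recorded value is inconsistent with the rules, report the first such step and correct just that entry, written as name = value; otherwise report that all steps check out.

1. x = 8 + (-9) = -1, y = 8 + (9) = 17 (exactly as logged)
2. x = -1 + (8) = 7, y = 17 + (-3) = 14 (verified)
3. x = 7 + (4) = 11, y = 14 + (7) = 21 (in agreement)
4. x = 11 + (8) = 19, y = 21 + (4) = 25 (agrees with the log)
5. x = 19 + (-3) = 16, y = 25 + (0) = 25 (agrees with the log)
6. x = 16 + (1) = 17, y = 25 + (-6) = 19 (confirmed correct)
7. x = 17 + (2) = 19, y = 19 + (3) = 22 (matches)
8. x = 19 + (7) = 26, y = 22 + (2) = 24 (in agreement)
9. x = 26 + (8) = 34, y = 24 + (0) = 24 (same as recorded)
10. x = 34 + (4) = 38, y = 24 + (-7) = 17 (checks out)
11. x = 38 + (-4) = 34, y = 17 + (-6) = 11 (checks out)
12. x = 34 + (5) = 39, y = 11 + (-1) = 10 (no discrepancy)
13. x = 39 + (7) = 46, y = 10 + (7) = 17 (exactly as logged)
14. x = 46 + (8) = 54, y = 17 + (-4) = 13 (consistent with the log)
15. x = 54 + (-6) = 48, y = 13 + (-5) = 8 (no discrepancy)
16. x = 48 + (-1) = 47, y = 8 + (3) = 11 (same as recorded)
All steps check out; nothing to correct.

no error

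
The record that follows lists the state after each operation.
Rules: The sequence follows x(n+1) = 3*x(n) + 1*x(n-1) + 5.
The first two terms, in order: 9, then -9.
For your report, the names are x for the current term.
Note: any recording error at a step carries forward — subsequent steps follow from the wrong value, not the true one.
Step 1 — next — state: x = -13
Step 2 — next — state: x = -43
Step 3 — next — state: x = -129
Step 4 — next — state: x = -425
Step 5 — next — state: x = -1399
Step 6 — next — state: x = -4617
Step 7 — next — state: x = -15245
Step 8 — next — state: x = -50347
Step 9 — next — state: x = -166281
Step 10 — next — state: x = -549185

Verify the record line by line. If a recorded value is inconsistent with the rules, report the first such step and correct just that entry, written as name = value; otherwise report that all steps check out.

step 3, x = -137

Step 1: x = 3*(-9) + (1)*(9) + (5) = -13 — same as recorded.
Step 2: x = 3*(-13) + (1)*(-9) + (5) = -43 — same as recorded.
Step 3: x = 3*(-43) + (1)*(-13) + (5) = -137 — the record has a different value.
First incorrect step: 3; the correct value is x = -137.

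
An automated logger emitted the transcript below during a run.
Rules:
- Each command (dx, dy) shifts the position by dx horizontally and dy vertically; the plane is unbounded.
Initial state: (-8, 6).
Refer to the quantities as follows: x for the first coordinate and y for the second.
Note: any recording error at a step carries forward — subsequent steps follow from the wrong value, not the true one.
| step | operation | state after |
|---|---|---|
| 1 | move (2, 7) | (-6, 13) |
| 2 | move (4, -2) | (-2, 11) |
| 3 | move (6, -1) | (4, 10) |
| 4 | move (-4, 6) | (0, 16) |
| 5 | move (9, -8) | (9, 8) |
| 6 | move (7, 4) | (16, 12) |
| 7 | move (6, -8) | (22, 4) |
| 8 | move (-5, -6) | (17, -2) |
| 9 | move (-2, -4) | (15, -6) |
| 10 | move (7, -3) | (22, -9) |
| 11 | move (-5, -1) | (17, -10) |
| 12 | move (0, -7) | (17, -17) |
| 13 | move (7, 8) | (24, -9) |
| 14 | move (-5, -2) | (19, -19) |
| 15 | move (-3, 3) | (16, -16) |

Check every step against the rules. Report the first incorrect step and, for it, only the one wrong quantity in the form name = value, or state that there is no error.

1. x = -8 + (2) = -6, y = 6 + (7) = 13 (same as recorded)
2. x = -6 + (4) = -2, y = 13 + (-2) = 11 (no discrepancy)
3. x = -2 + (6) = 4, y = 11 + (-1) = 10 (consistent with the transcript)
4. x = 4 + (-4) = 0, y = 10 + (6) = 16 (verified)
5. x = 0 + (9) = 9, y = 16 + (-8) = 8 (same as recorded)
6. x = 9 + (7) = 16, y = 8 + (4) = 12 (verified)
7. x = 16 + (6) = 22, y = 12 + (-8) = 4 (exactly as logged)
8. x = 22 + (-5) = 17, y = 4 + (-6) = -2 (no discrepancy)
9. x = 17 + (-2) = 15, y = -2 + (-4) = -6 (verified)
10. x = 15 + (7) = 22, y = -6 + (-3) = -9 (confirmed correct)
11. x = 22 + (-5) = 17, y = -9 + (-1) = -10 (verified)
12. x = 17 + (0) = 17, y = -10 + (-7) = -17 (consistent with the transcript)
13. x = 17 + (7) = 24, y = -17 + (8) = -9 (same as recorded)
14. x = 24 + (-5) = 19, y = -9 + (-2) = -11 (the transcript disagrees here)
First incorrect step: 14; the correct value is y = -11.

step 14, y = -11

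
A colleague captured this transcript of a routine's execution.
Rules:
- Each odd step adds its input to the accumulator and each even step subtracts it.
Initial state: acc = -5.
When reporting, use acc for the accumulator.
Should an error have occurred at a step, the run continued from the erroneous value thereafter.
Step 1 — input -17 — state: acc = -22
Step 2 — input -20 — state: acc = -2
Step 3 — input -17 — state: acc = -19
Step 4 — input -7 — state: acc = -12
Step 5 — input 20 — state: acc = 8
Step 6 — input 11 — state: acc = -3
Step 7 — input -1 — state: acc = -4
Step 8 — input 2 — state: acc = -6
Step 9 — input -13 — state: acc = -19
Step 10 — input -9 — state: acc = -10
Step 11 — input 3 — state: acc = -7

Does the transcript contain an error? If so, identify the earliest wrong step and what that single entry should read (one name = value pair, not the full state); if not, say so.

no error

1. acc = -5 + -17 = -22 (checks out)
2. acc = -22 - -20 = -2 (same as recorded)
3. acc = -2 + -17 = -19 (verified)
4. acc = -19 - -7 = -12 (matches)
5. acc = -12 + 20 = 8 (confirmed correct)
6. acc = 8 - 11 = -3 (no discrepancy)
7. acc = -3 + -1 = -4 (matches)
8. acc = -4 - 2 = -6 (in agreement)
9. acc = -6 + -13 = -19 (in agreement)
10. acc = -19 - -9 = -10 (matches)
11. acc = -10 + 3 = -7 (no discrepancy)
The recomputation confirms every line.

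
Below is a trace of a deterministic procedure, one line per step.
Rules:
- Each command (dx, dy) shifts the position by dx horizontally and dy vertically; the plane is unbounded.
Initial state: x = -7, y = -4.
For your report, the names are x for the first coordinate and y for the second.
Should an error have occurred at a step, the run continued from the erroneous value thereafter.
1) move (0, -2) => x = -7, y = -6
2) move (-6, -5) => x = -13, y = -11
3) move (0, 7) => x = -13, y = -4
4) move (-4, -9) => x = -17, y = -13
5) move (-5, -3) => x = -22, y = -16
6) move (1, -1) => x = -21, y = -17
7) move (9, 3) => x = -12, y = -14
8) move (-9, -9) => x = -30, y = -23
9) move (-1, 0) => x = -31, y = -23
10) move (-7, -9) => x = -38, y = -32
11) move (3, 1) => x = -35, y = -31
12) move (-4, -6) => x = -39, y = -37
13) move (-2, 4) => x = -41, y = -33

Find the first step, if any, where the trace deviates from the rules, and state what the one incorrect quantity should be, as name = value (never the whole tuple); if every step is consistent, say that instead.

step 1: x = -7 + (0) = -7, y = -4 + (-2) = -6 -> confirmed correct
step 2: x = -7 + (-6) = -13, y = -6 + (-5) = -11 -> checks out
step 3: x = -13 + (0) = -13, y = -11 + (7) = -4 -> in agreement
step 4: x = -13 + (-4) = -17, y = -4 + (-9) = -13 -> in agreement
step 5: x = -17 + (-5) = -22, y = -13 + (-3) = -16 -> confirmed correct
step 6: x = -22 + (1) = -21, y = -16 + (-1) = -17 -> exactly as logged
step 7: x = -21 + (9) = -12, y = -17 + (3) = -14 -> consistent with the trace
step 8: x = -12 + (-9) = -21, y = -14 + (-9) = -23 -> first mismatch against the trace
First incorrect step: 8; the correct value is x = -21.

step 8, x = -21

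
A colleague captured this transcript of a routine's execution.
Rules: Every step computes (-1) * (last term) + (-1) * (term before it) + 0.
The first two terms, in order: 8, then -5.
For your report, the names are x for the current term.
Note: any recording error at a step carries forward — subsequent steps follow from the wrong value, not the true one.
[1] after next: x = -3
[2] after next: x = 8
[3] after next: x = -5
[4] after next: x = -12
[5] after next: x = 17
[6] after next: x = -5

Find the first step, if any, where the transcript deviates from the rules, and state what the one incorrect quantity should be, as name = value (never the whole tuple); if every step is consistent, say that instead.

step 1: x = -1*(-5) + (-1)*(8) + (0) = -3 -> same as recorded
step 2: x = -1*(-3) + (-1)*(-5) + (0) = 8 -> agrees with the transcript
step 3: x = -1*(8) + (-1)*(-3) + (0) = -5 -> consistent with the transcript
step 4: x = -1*(-5) + (-1)*(8) + (0) = -3 -> first mismatch against the transcript
The audit stops at step 4: the recorded entry is wrong and should be x = -3.

step 4, x = -3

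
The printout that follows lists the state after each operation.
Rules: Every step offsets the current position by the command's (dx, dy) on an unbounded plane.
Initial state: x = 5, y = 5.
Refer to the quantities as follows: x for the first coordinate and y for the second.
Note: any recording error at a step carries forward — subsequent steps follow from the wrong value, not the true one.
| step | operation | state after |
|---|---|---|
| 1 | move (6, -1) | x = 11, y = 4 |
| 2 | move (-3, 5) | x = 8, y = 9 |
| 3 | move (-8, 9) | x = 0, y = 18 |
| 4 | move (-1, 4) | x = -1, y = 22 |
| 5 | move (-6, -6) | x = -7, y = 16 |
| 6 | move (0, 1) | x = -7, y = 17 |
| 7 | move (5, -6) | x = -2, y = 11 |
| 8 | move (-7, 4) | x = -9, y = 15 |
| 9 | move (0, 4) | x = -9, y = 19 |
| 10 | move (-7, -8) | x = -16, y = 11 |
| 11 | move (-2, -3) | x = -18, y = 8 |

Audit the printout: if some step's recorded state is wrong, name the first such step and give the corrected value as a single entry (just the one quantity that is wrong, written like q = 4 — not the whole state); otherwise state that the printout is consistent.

no error

step 1: x = 5 + (6) = 11, y = 5 + (-1) = 4 -> matches
step 2: x = 11 + (-3) = 8, y = 4 + (5) = 9 -> verified
step 3: x = 8 + (-8) = 0, y = 9 + (9) = 18 -> consistent with the printout
step 4: x = 0 + (-1) = -1, y = 18 + (4) = 22 -> agrees with the printout
step 5: x = -1 + (-6) = -7, y = 22 + (-6) = 16 -> in agreement
step 6: x = -7 + (0) = -7, y = 16 + (1) = 17 -> no discrepancy
step 7: x = -7 + (5) = -2, y = 17 + (-6) = 11 -> confirmed correct
step 8: x = -2 + (-7) = -9, y = 11 + (4) = 15 -> in agreement
step 9: x = -9 + (0) = -9, y = 15 + (4) = 19 -> confirmed correct
step 10: x = -9 + (-7) = -16, y = 19 + (-8) = 11 -> checks out
step 11: x = -16 + (-2) = -18, y = 11 + (-3) = 8 -> checks out
Every step is consistent.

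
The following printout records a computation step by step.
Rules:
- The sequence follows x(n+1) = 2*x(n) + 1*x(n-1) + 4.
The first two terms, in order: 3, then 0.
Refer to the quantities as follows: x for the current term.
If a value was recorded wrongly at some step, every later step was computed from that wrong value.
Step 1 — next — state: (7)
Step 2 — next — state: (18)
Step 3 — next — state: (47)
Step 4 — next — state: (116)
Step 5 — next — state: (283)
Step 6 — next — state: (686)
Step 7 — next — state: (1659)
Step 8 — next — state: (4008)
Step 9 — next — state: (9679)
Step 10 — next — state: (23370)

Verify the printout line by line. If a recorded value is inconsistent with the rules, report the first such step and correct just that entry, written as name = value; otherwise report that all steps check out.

Recomputing the run from the initial state:
step 1: x = 7
step 2: x = 18
step 3: x = 47
step 4: x = 116
step 5: x = 283
step 6: x = 686
step 7: x = 1659
step 8: x = 4008
step 9: x = 9679
step 10: x = 23370
This matches the printout at every step.

no error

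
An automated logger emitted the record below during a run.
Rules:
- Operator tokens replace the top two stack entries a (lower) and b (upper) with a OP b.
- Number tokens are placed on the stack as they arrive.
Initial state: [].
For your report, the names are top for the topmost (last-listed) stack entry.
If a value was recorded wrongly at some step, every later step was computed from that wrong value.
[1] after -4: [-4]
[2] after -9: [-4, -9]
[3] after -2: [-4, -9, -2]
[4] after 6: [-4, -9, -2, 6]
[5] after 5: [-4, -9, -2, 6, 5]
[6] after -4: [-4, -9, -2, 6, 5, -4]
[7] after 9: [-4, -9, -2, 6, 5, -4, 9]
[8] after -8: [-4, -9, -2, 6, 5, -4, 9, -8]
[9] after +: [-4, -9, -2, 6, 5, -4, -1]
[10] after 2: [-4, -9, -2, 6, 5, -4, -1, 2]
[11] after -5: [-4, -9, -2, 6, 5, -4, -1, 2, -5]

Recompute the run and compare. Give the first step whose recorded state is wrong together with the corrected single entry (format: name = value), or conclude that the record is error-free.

step 9, top = 1

Recomputing the run from the initial state:
step 1: [-4]
step 2: [-4, -9]
step 3: [-4, -9, -2]
step 4: [-4, -9, -2, 6]
step 5: [-4, -9, -2, 6, 5]
step 6: [-4, -9, -2, 6, 5, -4]
step 7: [-4, -9, -2, 6, 5, -4, 9]
step 8: [-4, -9, -2, 6, 5, -4, 9, -8]
step 9: [-4, -9, -2, 6, 5, -4, 1]
step 10: [-4, -9, -2, 6, 5, -4, 1, 2]
step 11: [-4, -9, -2, 6, 5, -4, 1, 2, -5]
The first disagreement with the record is at step 9, where the value should be top = 1.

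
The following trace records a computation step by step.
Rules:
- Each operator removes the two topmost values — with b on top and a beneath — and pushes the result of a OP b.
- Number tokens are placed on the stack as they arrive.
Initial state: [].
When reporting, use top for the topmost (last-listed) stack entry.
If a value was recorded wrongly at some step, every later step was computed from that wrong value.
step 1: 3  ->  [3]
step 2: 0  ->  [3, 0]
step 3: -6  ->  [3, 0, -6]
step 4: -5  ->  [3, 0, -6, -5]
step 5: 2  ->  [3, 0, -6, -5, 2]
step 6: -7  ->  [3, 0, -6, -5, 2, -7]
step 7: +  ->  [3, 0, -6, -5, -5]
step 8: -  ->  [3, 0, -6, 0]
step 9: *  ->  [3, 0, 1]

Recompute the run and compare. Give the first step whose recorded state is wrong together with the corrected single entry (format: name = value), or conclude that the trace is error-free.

step 9, top = 0

Step 1: push 3: top = 3 — consistent with the trace.
Step 2: push 0: top = 0 — agrees with the trace.
Step 3: push -6: top = -6 — in agreement.
Step 4: push -5: top = -5 — agrees with the trace.
Step 5: push 2: top = 2 — confirmed correct.
Step 6: push -7: top = -7 — consistent with the trace.
Step 7: 2 + -7 = -5 — verified.
Step 8: -5 - -5 = 0 — same as recorded.
Step 9: -6 * 0 = 0 — a discrepancy with the trace.
So the first discrepancy is step 9, where the right value is top = 0.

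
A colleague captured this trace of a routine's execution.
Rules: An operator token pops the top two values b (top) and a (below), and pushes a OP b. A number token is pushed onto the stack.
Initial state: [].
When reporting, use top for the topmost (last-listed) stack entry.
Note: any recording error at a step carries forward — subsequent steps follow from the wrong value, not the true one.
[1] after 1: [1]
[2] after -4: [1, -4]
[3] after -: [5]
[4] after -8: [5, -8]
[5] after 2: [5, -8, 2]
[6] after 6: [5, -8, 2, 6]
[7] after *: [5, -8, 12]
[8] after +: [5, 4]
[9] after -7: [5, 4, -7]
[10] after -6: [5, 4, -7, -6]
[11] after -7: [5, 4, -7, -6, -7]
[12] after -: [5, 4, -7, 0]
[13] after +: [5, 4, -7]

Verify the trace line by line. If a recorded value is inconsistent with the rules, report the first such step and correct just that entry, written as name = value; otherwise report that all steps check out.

Recomputing the run from the initial state:
step 1: [1]
step 2: [1, -4]
step 3: [5]
step 4: [5, -8]
step 5: [5, -8, 2]
step 6: [5, -8, 2, 6]
step 7: [5, -8, 12]
step 8: [5, 4]
step 9: [5, 4, -7]
step 10: [5, 4, -7, -6]
step 11: [5, 4, -7, -6, -7]
step 12: [5, 4, -7, 1]
step 13: [5, 4, -6]
The first disagreement with the trace is at step 12, where the value should be top = 1.

step 12, top = 1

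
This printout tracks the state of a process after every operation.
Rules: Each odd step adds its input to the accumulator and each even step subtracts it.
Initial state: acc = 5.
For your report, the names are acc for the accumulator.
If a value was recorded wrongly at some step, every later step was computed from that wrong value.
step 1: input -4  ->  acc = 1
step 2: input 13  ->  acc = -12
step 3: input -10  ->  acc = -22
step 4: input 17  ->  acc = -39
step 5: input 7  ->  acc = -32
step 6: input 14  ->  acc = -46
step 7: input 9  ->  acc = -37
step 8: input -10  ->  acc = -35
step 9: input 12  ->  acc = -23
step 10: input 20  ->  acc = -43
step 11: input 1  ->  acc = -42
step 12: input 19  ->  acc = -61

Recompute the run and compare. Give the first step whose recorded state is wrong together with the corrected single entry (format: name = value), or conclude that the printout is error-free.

step 1: acc = 5 + -4 = 1 -> no discrepancy
step 2: acc = 1 - 13 = -12 -> no discrepancy
step 3: acc = -12 + -10 = -22 -> confirmed correct
step 4: acc = -22 - 17 = -39 -> agrees with the printout
step 5: acc = -39 + 7 = -32 -> verified
step 6: acc = -32 - 14 = -46 -> agrees with the printout
step 7: acc = -46 + 9 = -37 -> consistent with the printout
step 8: acc = -37 - -10 = -27 -> a discrepancy with the printout
Conclusion: step 8 carries the first error; the entry should be acc = -27.

step 8, acc = -27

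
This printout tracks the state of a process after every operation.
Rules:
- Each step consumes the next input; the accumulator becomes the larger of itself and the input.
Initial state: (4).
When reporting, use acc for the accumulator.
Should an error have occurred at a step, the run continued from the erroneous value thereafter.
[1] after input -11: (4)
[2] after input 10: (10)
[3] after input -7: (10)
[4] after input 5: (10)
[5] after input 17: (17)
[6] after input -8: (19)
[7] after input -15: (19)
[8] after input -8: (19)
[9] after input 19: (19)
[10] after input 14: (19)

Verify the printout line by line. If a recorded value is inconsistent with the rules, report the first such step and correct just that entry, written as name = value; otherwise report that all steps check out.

step 6, acc = 17

Recomputing the run from the initial state:
step 1: acc = 4
step 2: acc = 10
step 3: acc = 10
step 4: acc = 10
step 5: acc = 17
step 6: acc = 17
step 7: acc = 17
step 8: acc = 17
step 9: acc = 19
step 10: acc = 19
The first disagreement with the printout is at step 6, where the value should be acc = 17.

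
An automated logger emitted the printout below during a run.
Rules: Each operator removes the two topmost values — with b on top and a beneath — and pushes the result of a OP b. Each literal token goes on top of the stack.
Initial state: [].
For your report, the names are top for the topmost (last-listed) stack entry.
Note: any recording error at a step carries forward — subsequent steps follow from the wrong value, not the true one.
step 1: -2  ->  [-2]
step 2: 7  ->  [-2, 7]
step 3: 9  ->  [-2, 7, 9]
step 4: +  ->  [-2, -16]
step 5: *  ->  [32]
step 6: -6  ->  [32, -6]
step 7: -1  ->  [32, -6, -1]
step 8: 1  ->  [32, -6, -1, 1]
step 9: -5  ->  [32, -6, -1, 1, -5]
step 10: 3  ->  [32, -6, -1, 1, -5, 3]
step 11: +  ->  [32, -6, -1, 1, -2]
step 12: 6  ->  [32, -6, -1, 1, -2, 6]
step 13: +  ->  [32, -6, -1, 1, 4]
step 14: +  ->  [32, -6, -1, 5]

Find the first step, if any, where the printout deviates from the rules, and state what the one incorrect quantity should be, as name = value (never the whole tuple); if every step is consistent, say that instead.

step 1: push -2: top = -2 -> same as recorded
step 2: push 7: top = 7 -> confirmed correct
step 3: push 9: top = 9 -> matches
step 4: 7 + 9 = 16 -> this is not what the printout shows
The earliest wrong entry is at step 4: it should read top = 16.

step 4, top = 16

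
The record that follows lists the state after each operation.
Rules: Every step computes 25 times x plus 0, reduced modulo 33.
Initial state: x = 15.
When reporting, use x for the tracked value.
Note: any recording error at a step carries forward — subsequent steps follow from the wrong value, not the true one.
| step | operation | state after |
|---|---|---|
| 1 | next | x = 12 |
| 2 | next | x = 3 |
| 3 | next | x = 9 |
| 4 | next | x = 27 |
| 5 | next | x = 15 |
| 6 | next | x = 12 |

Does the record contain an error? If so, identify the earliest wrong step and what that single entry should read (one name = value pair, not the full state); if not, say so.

step 1: x = (25*15 + 0) mod 33 = 12 -> matches
step 2: x = (25*12 + 0) mod 33 = 3 -> exactly as logged
step 3: x = (25*3 + 0) mod 33 = 9 -> agrees with the record
step 4: x = (25*9 + 0) mod 33 = 27 -> checks out
step 5: x = (25*27 + 0) mod 33 = 15 -> checks out
step 6: x = (25*15 + 0) mod 33 = 12 -> agrees with the record
All entries verified; no error found.

no error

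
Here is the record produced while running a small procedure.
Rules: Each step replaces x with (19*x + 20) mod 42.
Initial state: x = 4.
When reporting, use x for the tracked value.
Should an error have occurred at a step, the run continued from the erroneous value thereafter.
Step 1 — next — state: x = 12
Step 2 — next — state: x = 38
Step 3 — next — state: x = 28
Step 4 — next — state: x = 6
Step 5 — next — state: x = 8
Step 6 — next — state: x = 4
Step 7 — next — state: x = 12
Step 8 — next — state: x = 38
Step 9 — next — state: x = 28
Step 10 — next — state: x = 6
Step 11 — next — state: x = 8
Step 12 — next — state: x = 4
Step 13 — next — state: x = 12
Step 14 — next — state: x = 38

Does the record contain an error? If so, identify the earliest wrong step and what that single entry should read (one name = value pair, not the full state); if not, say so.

Step 1: x = (19*4 + 20) mod 42 = 12 — no discrepancy.
Step 2: x = (19*12 + 20) mod 42 = 38 — exactly as logged.
Step 3: x = (19*38 + 20) mod 42 = 28 — consistent with the record.
Step 4: x = (19*28 + 20) mod 42 = 6 — no discrepancy.
Step 5: x = (19*6 + 20) mod 42 = 8 — agrees with the record.
Step 6: x = (19*8 + 20) mod 42 = 4 — matches.
Step 7: x = (19*4 + 20) mod 42 = 12 — no discrepancy.
Step 8: x = (19*12 + 20) mod 42 = 38 — checks out.
Step 9: x = (19*38 + 20) mod 42 = 28 — verified.
Step 10: x = (19*28 + 20) mod 42 = 6 — matches.
Step 11: x = (19*6 + 20) mod 42 = 8 — same as recorded.
Step 12: x = (19*8 + 20) mod 42 = 4 — confirmed correct.
Step 13: x = (19*4 + 20) mod 42 = 12 — matches.
Step 14: x = (19*12 + 20) mod 42 = 38 — agrees with the record.
No step deviates from the rules.

no error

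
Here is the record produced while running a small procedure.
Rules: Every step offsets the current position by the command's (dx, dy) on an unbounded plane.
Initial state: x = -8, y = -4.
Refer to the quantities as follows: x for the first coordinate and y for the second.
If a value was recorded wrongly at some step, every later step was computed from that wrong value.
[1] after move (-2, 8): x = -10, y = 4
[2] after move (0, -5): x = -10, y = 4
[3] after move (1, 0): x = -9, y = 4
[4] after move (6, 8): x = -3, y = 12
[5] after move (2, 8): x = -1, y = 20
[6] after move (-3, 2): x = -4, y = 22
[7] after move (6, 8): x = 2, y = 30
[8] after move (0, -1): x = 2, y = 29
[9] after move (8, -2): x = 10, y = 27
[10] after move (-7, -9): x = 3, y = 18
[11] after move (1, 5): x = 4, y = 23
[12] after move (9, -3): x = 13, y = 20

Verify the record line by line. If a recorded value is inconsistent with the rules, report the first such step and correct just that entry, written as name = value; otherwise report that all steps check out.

step 2, y = -1

step 1: x = -8 + (-2) = -10, y = -4 + (8) = 4 -> matches
step 2: x = -10 + (0) = -10, y = 4 + (-5) = -1 -> the record has a different value
The audit stops at step 2: the recorded entry is wrong and should be y = -1.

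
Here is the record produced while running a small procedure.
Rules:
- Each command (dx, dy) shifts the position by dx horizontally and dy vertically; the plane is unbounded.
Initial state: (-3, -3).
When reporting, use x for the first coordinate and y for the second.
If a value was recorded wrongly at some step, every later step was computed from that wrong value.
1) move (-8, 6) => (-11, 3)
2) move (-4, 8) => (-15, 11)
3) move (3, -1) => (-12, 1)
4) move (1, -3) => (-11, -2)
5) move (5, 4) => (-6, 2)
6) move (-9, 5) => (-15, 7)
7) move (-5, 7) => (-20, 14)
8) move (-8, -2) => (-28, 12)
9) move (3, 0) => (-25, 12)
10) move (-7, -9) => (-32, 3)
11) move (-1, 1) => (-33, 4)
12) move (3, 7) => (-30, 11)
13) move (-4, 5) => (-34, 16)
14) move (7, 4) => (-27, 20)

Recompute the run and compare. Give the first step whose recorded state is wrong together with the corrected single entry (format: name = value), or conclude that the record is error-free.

step 3, y = 10

1. x = -3 + (-8) = -11, y = -3 + (6) = 3 (consistent with the record)
2. x = -11 + (-4) = -15, y = 3 + (8) = 11 (consistent with the record)
3. x = -15 + (3) = -12, y = 11 + (-1) = 10 (a discrepancy with the record)
First incorrect step: 3; the correct value is y = 10.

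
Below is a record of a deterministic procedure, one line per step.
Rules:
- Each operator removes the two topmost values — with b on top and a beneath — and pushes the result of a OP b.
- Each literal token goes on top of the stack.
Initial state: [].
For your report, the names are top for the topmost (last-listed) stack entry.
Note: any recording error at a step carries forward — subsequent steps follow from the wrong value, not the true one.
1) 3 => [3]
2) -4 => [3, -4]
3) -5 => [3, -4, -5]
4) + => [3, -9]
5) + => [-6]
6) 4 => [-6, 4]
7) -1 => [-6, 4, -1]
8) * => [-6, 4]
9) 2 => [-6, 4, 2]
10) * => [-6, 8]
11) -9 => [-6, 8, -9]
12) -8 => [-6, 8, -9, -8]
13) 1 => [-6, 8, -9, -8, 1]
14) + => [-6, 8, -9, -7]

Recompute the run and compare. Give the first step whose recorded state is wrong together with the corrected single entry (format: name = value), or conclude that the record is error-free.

step 8, top = -4

Step 1: push 3: top = 3 — verified.
Step 2: push -4: top = -4 — consistent with the record.
Step 3: push -5: top = -5 — checks out.
Step 4: -4 + -5 = -9 — agrees with the record.
Step 5: 3 + -9 = -6 — same as recorded.
Step 6: push 4: top = 4 — verified.
Step 7: push -1: top = -1 — in agreement.
Step 8: 4 * -1 = -4 — the recorded entry deviates here.
First incorrect step: 8; the correct value is top = -4.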